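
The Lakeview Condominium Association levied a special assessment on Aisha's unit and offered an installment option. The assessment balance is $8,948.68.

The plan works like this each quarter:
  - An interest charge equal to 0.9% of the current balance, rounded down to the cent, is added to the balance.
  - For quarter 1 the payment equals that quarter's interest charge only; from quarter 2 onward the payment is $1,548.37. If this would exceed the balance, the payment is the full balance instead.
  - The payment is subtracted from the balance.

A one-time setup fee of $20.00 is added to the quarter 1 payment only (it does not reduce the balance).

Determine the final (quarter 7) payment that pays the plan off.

Quarter 1: $8,948.68 +$80.53 interest = $9,029.21; pay $80.53 (+ $20.00 fee) → $8,948.68
Quarter 2: $8,948.68 +$80.53 interest = $9,029.21; pay $1,548.37 → $7,480.84
Quarter 3: $7,480.84 +$67.32 interest = $7,548.16; pay $1,548.37 → $5,999.79
Quarter 4: $5,999.79 +$53.99 interest = $6,053.78; pay $1,548.37 → $4,505.41
Quarter 5: $4,505.41 +$40.54 interest = $4,545.95; pay $1,548.37 → $2,997.58
Quarter 6: $2,997.58 +$26.97 interest = $3,024.55; pay $1,548.37 → $1,476.18
Quarter 7: $1,476.18 +$13.28 interest = $1,489.46; pay $1,489.46 → $0.00

$1,489.46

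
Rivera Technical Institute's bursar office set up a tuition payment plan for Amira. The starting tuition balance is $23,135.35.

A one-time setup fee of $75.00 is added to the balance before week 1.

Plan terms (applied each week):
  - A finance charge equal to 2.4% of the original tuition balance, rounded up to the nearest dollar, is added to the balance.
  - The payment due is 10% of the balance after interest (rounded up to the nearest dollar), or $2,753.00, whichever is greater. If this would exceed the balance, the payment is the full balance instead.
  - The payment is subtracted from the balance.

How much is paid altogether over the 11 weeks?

# | Opening | Interest | Payment | End bal
1 | $23,210.35 | $556.00 | $2,753.00 | $21,013.35
2 | $21,013.35 | $556.00 | $2,753.00 | $18,816.35
3 | $18,816.35 | $556.00 | $2,753.00 | $16,619.35
4 | $16,619.35 | $556.00 | $2,753.00 | $14,422.35
5 | $14,422.35 | $556.00 | $2,753.00 | $12,225.35
6 | $12,225.35 | $556.00 | $2,753.00 | $10,028.35
7 | $10,028.35 | $556.00 | $2,753.00 | $7,831.35
8 | $7,831.35 | $556.00 | $2,753.00 | $5,634.35
9 | $5,634.35 | $556.00 | $2,753.00 | $3,437.35
10 | $3,437.35 | $556.00 | $2,753.00 | $1,240.35
11 | $1,240.35 | $556.00 | $1,796.35 | $0.00
Total paid: $29,326.35

$29,326.35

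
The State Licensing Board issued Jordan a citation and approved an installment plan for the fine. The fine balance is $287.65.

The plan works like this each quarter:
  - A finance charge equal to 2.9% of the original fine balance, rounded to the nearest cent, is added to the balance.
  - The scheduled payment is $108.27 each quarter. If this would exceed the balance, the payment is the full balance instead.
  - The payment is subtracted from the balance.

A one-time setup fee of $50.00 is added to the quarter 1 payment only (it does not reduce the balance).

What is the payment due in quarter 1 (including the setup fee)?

Quarter 1: $287.65 +$8.34 interest = $295.99; pay $108.27 (+ $50.00 fee) → $187.72

$158.27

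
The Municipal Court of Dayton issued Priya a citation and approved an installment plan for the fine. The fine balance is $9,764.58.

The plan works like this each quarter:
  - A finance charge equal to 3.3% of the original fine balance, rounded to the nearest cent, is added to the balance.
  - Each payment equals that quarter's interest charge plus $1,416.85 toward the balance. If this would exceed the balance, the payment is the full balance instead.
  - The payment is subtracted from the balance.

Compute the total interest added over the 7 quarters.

$2,255.61

Quarter 1: opening $9,764.58; interest $322.23 → $10,086.81; payment $1,739.08; balance $8,347.73
Quarter 2: opening $8,347.73; interest $322.23 → $8,669.96; payment $1,739.08; balance $6,930.88
Quarter 3: opening $6,930.88; interest $322.23 → $7,253.11; payment $1,739.08; balance $5,514.03
Quarter 4: opening $5,514.03; interest $322.23 → $5,836.26; payment $1,739.08; balance $4,097.18
Quarter 5: opening $4,097.18; interest $322.23 → $4,419.41; payment $1,739.08; balance $2,680.33
Quarter 6: opening $2,680.33; interest $322.23 → $3,002.56; payment $1,739.08; balance $1,263.48
Quarter 7: opening $1,263.48; interest $322.23 → $1,585.71; payment $1,585.71; balance $0.00
Total interest: $322.23 + $322.23 + $322.23 + $322.23 + $322.23 + $322.23 + $322.23 = $2,255.61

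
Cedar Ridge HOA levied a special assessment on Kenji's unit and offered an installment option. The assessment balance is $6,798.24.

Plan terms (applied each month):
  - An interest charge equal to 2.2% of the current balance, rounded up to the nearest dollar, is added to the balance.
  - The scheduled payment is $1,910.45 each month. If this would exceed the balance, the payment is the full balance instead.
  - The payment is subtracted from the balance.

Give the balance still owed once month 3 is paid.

Month 1: opening $6,798.24; interest $150.00 → $6,948.24; payment $1,910.45; balance $5,037.79
Month 2: opening $5,037.79; interest $111.00 → $5,148.79; payment $1,910.45; balance $3,238.34
Month 3: opening $3,238.34; interest $72.00 → $3,310.34; payment $1,910.45; balance $1,399.89

$1,399.89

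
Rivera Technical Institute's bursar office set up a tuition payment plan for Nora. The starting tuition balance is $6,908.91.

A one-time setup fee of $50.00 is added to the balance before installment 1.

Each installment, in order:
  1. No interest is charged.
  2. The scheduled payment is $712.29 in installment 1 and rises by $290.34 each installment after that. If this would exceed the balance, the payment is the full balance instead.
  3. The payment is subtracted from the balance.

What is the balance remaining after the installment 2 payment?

Installment 1: $6,958.91 − $712.29 → $6,246.62
Installment 2: $6,246.62 − $1,002.63 → $5,243.99

$5,243.99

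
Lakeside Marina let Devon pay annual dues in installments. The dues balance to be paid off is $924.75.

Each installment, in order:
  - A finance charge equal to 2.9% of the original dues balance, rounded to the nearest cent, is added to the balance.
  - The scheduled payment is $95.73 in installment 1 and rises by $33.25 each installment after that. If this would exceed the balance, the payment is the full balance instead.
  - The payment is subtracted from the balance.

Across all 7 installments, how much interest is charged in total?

Installment 1: $924.75 +$26.82 interest = $951.57; pay $95.73 → $855.84
Installment 2: $855.84 +$26.82 interest = $882.66; pay $128.98 → $753.68
Installment 3: $753.68 +$26.82 interest = $780.50; pay $162.23 → $618.27
Installment 4: $618.27 +$26.82 interest = $645.09; pay $195.48 → $449.61
Installment 5: $449.61 +$26.82 interest = $476.43; pay $228.73 → $247.70
Installment 6: $247.70 +$26.82 interest = $274.52; pay $261.98 → $12.54
Installment 7: $12.54 +$26.82 interest = $39.36; pay $39.36 → $0.00
Total interest: $26.82 + $26.82 + $26.82 + $26.82 + $26.82 + $26.82 + $26.82 = $187.74

$187.74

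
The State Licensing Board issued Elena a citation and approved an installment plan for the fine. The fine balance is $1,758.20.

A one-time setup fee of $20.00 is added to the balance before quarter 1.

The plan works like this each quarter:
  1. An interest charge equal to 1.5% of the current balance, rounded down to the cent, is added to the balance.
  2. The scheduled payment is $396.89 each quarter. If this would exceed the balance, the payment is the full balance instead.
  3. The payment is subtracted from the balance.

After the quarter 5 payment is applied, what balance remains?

Quarter 1: $1,778.20 +$26.67 interest = $1,804.87; pay $396.89 → $1,407.98
Quarter 2: $1,407.98 +$21.11 interest = $1,429.09; pay $396.89 → $1,032.20
Quarter 3: $1,032.20 +$15.48 interest = $1,047.68; pay $396.89 → $650.79
Quarter 4: $650.79 +$9.76 interest = $660.55; pay $396.89 → $263.66
Quarter 5: $263.66 +$3.95 interest = $267.61; pay $267.61 → $0.00

$0.00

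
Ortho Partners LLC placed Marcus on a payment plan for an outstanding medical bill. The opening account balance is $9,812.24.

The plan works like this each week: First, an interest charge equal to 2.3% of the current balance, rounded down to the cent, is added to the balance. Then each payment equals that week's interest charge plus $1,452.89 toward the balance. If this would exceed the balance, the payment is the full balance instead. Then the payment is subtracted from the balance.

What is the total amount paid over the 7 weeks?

$10,690.23

Week 1: opening $9,812.24; interest $225.68 → $10,037.92; payment $1,678.57; balance $8,359.35
Week 2: opening $8,359.35; interest $192.26 → $8,551.61; payment $1,645.15; balance $6,906.46
Week 3: opening $6,906.46; interest $158.84 → $7,065.30; payment $1,611.73; balance $5,453.57
Week 4: opening $5,453.57; interest $125.43 → $5,579.00; payment $1,578.32; balance $4,000.68
Week 5: opening $4,000.68; interest $92.01 → $4,092.69; payment $1,544.90; balance $2,547.79
Week 6: opening $2,547.79; interest $58.59 → $2,606.38; payment $1,511.48; balance $1,094.90
Week 7: opening $1,094.90; interest $25.18 → $1,120.08; payment $1,120.08; balance $0.00
Total paid: $10,690.23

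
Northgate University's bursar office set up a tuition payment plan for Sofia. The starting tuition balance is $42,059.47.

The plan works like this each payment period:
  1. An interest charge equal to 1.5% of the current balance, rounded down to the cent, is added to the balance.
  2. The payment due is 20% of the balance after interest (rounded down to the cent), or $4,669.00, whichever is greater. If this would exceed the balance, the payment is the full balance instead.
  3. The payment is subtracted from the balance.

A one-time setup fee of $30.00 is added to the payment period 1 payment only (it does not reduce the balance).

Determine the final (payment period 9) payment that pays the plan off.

Payment period 1: opening $42,059.47; interest $630.89 → $42,690.36; payment $8,538.07 (+ $30.00 fee); balance $34,152.29
Payment period 2: opening $34,152.29; interest $512.28 → $34,664.57; payment $6,932.91; balance $27,731.66
Payment period 3: opening $27,731.66; interest $415.97 → $28,147.63; payment $5,629.52; balance $22,518.11
Payment period 4: opening $22,518.11; interest $337.77 → $22,855.88; payment $4,669.00; balance $18,186.88
Payment period 5: opening $18,186.88; interest $272.80 → $18,459.68; payment $4,669.00; balance $13,790.68
Payment period 6: opening $13,790.68; interest $206.86 → $13,997.54; payment $4,669.00; balance $9,328.54
Payment period 7: opening $9,328.54; interest $139.92 → $9,468.46; payment $4,669.00; balance $4,799.46
Payment period 8: opening $4,799.46; interest $71.99 → $4,871.45; payment $4,669.00; balance $202.45
Payment period 9: opening $202.45; interest $3.03 → $205.48; payment $205.48; balance $0.00

$205.48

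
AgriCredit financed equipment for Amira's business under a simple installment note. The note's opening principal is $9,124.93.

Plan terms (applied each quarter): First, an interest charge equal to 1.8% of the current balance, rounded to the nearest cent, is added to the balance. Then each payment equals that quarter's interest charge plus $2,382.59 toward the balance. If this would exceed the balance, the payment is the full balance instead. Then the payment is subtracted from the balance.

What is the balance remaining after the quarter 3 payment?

$1,977.16

# | Opening | Interest | Payment | End bal
1 | $9,124.93 | $164.25 | $2,546.84 | $6,742.34
2 | $6,742.34 | $121.36 | $2,503.95 | $4,359.75
3 | $4,359.75 | $78.48 | $2,461.07 | $1,977.16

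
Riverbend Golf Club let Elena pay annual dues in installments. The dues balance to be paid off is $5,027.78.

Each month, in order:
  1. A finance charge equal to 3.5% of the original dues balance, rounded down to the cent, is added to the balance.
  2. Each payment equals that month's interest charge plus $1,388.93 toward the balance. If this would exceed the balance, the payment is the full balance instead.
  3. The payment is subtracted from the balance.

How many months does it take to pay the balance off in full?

Month 1: opening $5,027.78; interest $175.97 → $5,203.75; payment $1,564.90; balance $3,638.85
Month 2: opening $3,638.85; interest $175.97 → $3,814.82; payment $1,564.90; balance $2,249.92
Month 3: opening $2,249.92; interest $175.97 → $2,425.89; payment $1,564.90; balance $860.99
Month 4: opening $860.99; interest $175.97 → $1,036.96; payment $1,036.96; balance $0.00
Balance reaches $0.00 in month 4.

4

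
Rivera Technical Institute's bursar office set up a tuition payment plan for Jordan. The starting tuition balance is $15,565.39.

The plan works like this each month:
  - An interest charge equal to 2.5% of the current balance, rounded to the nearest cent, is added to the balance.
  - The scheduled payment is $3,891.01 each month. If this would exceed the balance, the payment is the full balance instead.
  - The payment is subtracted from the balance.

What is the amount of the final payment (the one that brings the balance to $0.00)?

$1,049.38

Month 1: opening $15,565.39; interest $389.13 → $15,954.52; payment $3,891.01; balance $12,063.51
Month 2: opening $12,063.51; interest $301.59 → $12,365.10; payment $3,891.01; balance $8,474.09
Month 3: opening $8,474.09; interest $211.85 → $8,685.94; payment $3,891.01; balance $4,794.93
Month 4: opening $4,794.93; interest $119.87 → $4,914.80; payment $3,891.01; balance $1,023.79
Month 5: opening $1,023.79; interest $25.59 → $1,049.38; payment $1,049.38; balance $0.00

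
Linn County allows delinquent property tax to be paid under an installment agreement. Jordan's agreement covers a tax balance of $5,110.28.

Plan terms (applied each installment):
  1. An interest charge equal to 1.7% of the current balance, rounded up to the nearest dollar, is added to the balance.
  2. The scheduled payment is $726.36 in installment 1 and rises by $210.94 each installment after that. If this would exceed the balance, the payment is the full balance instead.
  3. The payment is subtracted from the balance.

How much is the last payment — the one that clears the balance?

Installment 1: $5,110.28 +$87.00 interest = $5,197.28; pay $726.36 → $4,470.92
Installment 2: $4,470.92 +$77.00 interest = $4,547.92; pay $937.30 → $3,610.62
Installment 3: $3,610.62 +$62.00 interest = $3,672.62; pay $1,148.24 → $2,524.38
Installment 4: $2,524.38 +$43.00 interest = $2,567.38; pay $1,359.18 → $1,208.20
Installment 5: $1,208.20 +$21.00 interest = $1,229.20; pay $1,229.20 → $0.00

$1,229.20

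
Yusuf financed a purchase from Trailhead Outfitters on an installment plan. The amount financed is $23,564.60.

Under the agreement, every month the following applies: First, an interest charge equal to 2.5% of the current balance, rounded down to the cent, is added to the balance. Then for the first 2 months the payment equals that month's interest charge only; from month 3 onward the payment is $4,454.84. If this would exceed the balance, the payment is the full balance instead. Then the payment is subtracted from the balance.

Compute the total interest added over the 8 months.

$3,214.00

# | Opening | Interest | Payment | End bal
1 | $23,564.60 | $589.11 | $589.11 | $23,564.60
2 | $23,564.60 | $589.11 | $589.11 | $23,564.60
3 | $23,564.60 | $589.11 | $4,454.84 | $19,698.87
4 | $19,698.87 | $492.47 | $4,454.84 | $15,736.50
5 | $15,736.50 | $393.41 | $4,454.84 | $11,675.07
6 | $11,675.07 | $291.87 | $4,454.84 | $7,512.10
7 | $7,512.10 | $187.80 | $4,454.84 | $3,245.06
8 | $3,245.06 | $81.12 | $3,326.18 | $0.00
Total interest: $589.11 + $589.11 + $589.11 + $492.47 + $393.41 + $291.87 + $187.80 + $81.12 = $3,214.00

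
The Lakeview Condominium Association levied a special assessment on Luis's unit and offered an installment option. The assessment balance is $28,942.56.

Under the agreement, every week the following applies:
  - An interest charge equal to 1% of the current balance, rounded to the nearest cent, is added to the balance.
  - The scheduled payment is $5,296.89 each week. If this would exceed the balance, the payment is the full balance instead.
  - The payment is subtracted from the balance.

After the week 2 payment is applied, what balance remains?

Week 1: $28,942.56 +$289.43 interest = $29,231.99; pay $5,296.89 → $23,935.10
Week 2: $23,935.10 +$239.35 interest = $24,174.45; pay $5,296.89 → $18,877.56

$18,877.56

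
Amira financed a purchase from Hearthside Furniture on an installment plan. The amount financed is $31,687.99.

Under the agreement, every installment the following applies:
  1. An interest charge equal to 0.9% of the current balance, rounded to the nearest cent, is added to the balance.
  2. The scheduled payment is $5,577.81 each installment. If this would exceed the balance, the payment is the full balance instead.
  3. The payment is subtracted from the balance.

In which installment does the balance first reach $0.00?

Installment 1: opening $31,687.99; interest $285.19 → $31,973.18; payment $5,577.81; balance $26,395.37
Installment 2: opening $26,395.37; interest $237.56 → $26,632.93; payment $5,577.81; balance $21,055.12
Installment 3: opening $21,055.12; interest $189.50 → $21,244.62; payment $5,577.81; balance $15,666.81
Installment 4: opening $15,666.81; interest $141.00 → $15,807.81; payment $5,577.81; balance $10,230.00
Installment 5: opening $10,230.00; interest $92.07 → $10,322.07; payment $5,577.81; balance $4,744.26
Installment 6: opening $4,744.26; interest $42.70 → $4,786.96; payment $4,786.96; balance $0.00
Balance reaches $0.00 in installment 6.

6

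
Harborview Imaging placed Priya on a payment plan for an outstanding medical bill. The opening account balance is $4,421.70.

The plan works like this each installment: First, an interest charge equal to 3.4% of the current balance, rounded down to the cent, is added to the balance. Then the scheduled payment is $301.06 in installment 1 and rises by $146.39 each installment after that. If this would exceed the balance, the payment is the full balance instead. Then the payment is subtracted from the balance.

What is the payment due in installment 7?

$1,177.64

Installment 1: $4,421.70 +$150.33 interest = $4,572.03; pay $301.06 → $4,270.97
Installment 2: $4,270.97 +$145.21 interest = $4,416.18; pay $447.45 → $3,968.73
Installment 3: $3,968.73 +$134.93 interest = $4,103.66; pay $593.84 → $3,509.82
Installment 4: $3,509.82 +$119.33 interest = $3,629.15; pay $740.23 → $2,888.92
Installment 5: $2,888.92 +$98.22 interest = $2,987.14; pay $886.62 → $2,100.52
Installment 6: $2,100.52 +$71.41 interest = $2,171.93; pay $1,033.01 → $1,138.92
Installment 7: $1,138.92 +$38.72 interest = $1,177.64; pay $1,177.64 → $0.00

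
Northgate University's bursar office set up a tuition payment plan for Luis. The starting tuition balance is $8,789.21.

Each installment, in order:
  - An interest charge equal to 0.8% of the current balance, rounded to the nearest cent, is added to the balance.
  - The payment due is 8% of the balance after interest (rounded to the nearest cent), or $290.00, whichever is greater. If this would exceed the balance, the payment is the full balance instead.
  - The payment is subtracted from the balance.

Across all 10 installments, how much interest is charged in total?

$512.62

# | Opening | Interest | Payment | End bal
1 | $8,789.21 | $70.31 | $708.76 | $8,150.76
2 | $8,150.76 | $65.21 | $657.28 | $7,558.69
3 | $7,558.69 | $60.47 | $609.53 | $7,009.63
4 | $7,009.63 | $56.08 | $565.26 | $6,500.45
5 | $6,500.45 | $52.00 | $524.20 | $6,028.25
6 | $6,028.25 | $48.23 | $486.12 | $5,590.36
7 | $5,590.36 | $44.72 | $450.81 | $5,184.27
8 | $5,184.27 | $41.47 | $418.06 | $4,807.68
9 | $4,807.68 | $38.46 | $387.69 | $4,458.45
10 | $4,458.45 | $35.67 | $359.53 | $4,134.59
Total interest: $70.31 + $65.21 + $60.47 + $56.08 + $52.00 + $48.23 + $44.72 + $41.47 + $38.46 + $35.67 = $512.62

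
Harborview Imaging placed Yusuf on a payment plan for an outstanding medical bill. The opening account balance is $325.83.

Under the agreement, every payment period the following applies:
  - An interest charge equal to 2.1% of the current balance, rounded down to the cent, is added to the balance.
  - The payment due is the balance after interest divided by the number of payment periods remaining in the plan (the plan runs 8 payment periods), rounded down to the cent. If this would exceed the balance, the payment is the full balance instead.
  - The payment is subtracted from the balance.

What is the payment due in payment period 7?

Payment period 1: opening $325.83; interest $6.84 → $332.67; payment $41.58; balance $291.09
Payment period 2: opening $291.09; interest $6.11 → $297.20; payment $42.45; balance $254.75
Payment period 3: opening $254.75; interest $5.34 → $260.09; payment $43.34; balance $216.75
Payment period 4: opening $216.75; interest $4.55 → $221.30; payment $44.26; balance $177.04
Payment period 5: opening $177.04; interest $3.71 → $180.75; payment $45.18; balance $135.57
Payment period 6: opening $135.57; interest $2.84 → $138.41; payment $46.13; balance $92.28
Payment period 7: opening $92.28; interest $1.93 → $94.21; payment $47.10; balance $47.11

$47.10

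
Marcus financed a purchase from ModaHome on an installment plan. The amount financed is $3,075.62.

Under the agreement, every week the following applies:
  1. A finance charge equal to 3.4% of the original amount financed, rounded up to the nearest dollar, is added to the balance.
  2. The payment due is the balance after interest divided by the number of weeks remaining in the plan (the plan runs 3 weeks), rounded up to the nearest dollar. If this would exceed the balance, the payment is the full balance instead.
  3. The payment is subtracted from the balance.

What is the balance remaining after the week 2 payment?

Week 1: opening $3,075.62; interest $105.00 → $3,180.62; payment $1,061.00; balance $2,119.62
Week 2: opening $2,119.62; interest $105.00 → $2,224.62; payment $1,113.00; balance $1,111.62

$1,111.62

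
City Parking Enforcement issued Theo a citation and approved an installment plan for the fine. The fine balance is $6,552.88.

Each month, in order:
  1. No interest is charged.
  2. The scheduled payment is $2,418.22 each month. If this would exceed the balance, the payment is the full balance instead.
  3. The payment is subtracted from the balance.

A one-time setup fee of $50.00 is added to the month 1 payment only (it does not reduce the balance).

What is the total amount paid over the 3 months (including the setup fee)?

$6,602.88

# | Opening | Payment | Fee | End bal
1 | $6,552.88 | $2,418.22 | $50.00 | $4,134.66
2 | $4,134.66 | $2,418.22 | — | $1,716.44
3 | $1,716.44 | $1,716.44 | — | $0.00
Total paid: $6,602.88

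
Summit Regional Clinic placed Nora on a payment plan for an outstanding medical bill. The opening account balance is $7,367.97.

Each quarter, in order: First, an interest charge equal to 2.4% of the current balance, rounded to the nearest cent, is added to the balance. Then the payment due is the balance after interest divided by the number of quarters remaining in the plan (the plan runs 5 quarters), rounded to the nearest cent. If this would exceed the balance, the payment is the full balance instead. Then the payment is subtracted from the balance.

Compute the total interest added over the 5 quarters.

Quarter 1: opening $7,367.97; interest $176.83 → $7,544.80; payment $1,508.96; balance $6,035.84
Quarter 2: opening $6,035.84; interest $144.86 → $6,180.70; payment $1,545.18; balance $4,635.52
Quarter 3: opening $4,635.52; interest $111.25 → $4,746.77; payment $1,582.26; balance $3,164.51
Quarter 4: opening $3,164.51; interest $75.95 → $3,240.46; payment $1,620.23; balance $1,620.23
Quarter 5: opening $1,620.23; interest $38.89 → $1,659.12; payment $1,659.12; balance $0.00
Total interest: $176.83 + $144.86 + $111.25 + $75.95 + $38.89 = $547.78

$547.78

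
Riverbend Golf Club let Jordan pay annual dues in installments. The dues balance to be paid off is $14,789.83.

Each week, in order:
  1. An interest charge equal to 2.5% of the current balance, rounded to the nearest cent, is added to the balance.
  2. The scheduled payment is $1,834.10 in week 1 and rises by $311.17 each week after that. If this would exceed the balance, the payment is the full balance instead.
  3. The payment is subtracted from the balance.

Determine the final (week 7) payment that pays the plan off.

$625.10

Week 1: opening $14,789.83; interest $369.75 → $15,159.58; payment $1,834.10; balance $13,325.48
Week 2: opening $13,325.48; interest $333.14 → $13,658.62; payment $2,145.27; balance $11,513.35
Week 3: opening $11,513.35; interest $287.83 → $11,801.18; payment $2,456.44; balance $9,344.74
Week 4: opening $9,344.74; interest $233.62 → $9,578.36; payment $2,767.61; balance $6,810.75
Week 5: opening $6,810.75; interest $170.27 → $6,981.02; payment $3,078.78; balance $3,902.24
Week 6: opening $3,902.24; interest $97.56 → $3,999.80; payment $3,389.95; balance $609.85
Week 7: opening $609.85; interest $15.25 → $625.10; payment $625.10; balance $0.00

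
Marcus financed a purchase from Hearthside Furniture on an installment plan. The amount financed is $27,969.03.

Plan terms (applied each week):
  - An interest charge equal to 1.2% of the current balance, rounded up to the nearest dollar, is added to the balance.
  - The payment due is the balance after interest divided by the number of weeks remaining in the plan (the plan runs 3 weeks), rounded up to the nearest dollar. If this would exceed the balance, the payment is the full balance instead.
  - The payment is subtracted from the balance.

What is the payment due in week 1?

$9,436.00

# | Opening | Interest | Payment | End bal
1 | $27,969.03 | $336.00 | $9,436.00 | $18,869.03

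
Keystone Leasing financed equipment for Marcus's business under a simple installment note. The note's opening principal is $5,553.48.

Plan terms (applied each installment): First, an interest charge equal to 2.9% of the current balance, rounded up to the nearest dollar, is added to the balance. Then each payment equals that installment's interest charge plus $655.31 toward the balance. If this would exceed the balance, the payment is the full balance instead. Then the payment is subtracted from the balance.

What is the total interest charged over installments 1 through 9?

Installment 1: opening $5,553.48; interest $162.00 → $5,715.48; payment $817.31; balance $4,898.17
Installment 2: opening $4,898.17; interest $143.00 → $5,041.17; payment $798.31; balance $4,242.86
Installment 3: opening $4,242.86; interest $124.00 → $4,366.86; payment $779.31; balance $3,587.55
Installment 4: opening $3,587.55; interest $105.00 → $3,692.55; payment $760.31; balance $2,932.24
Installment 5: opening $2,932.24; interest $86.00 → $3,018.24; payment $741.31; balance $2,276.93
Installment 6: opening $2,276.93; interest $67.00 → $2,343.93; payment $722.31; balance $1,621.62
Installment 7: opening $1,621.62; interest $48.00 → $1,669.62; payment $703.31; balance $966.31
Installment 8: opening $966.31; interest $29.00 → $995.31; payment $684.31; balance $311.00
Installment 9: opening $311.00; interest $10.00 → $321.00; payment $321.00; balance $0.00
Total interest: $162.00 + $143.00 + $124.00 + $105.00 + $86.00 + $67.00 + $48.00 + $29.00 + $10.00 = $774.00

$774.00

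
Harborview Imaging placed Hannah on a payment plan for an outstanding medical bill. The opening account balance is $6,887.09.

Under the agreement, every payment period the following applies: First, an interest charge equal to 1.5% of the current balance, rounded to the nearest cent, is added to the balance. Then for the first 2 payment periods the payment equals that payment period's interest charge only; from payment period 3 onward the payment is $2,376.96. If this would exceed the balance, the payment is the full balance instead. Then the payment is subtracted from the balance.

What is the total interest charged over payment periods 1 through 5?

Payment period 1: opening $6,887.09; interest $103.31 → $6,990.40; payment $103.31; balance $6,887.09
Payment period 2: opening $6,887.09; interest $103.31 → $6,990.40; payment $103.31; balance $6,887.09
Payment period 3: opening $6,887.09; interest $103.31 → $6,990.40; payment $2,376.96; balance $4,613.44
Payment period 4: opening $4,613.44; interest $69.20 → $4,682.64; payment $2,376.96; balance $2,305.68
Payment period 5: opening $2,305.68; interest $34.59 → $2,340.27; payment $2,340.27; balance $0.00
Total interest: $103.31 + $103.31 + $103.31 + $69.20 + $34.59 = $413.72

$413.72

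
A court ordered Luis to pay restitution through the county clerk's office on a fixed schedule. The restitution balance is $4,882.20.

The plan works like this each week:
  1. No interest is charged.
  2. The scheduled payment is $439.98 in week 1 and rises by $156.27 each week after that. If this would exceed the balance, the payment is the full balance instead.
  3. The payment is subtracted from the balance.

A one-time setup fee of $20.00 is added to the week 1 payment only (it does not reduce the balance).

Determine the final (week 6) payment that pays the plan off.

# | Opening | Payment | Fee | End bal
1 | $4,882.20 | $439.98 | $20.00 | $4,442.22
2 | $4,442.22 | $596.25 | — | $3,845.97
3 | $3,845.97 | $752.52 | — | $3,093.45
4 | $3,093.45 | $908.79 | — | $2,184.66
5 | $2,184.66 | $1,065.06 | — | $1,119.60
6 | $1,119.60 | $1,119.60 | — | $0.00

$1,119.60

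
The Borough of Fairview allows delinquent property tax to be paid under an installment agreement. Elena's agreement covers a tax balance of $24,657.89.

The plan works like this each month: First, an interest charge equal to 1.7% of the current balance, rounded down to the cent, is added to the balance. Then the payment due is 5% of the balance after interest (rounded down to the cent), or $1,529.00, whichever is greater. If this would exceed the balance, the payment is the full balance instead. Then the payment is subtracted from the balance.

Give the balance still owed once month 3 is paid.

$21,271.50

Month 1: opening $24,657.89; interest $419.18 → $25,077.07; payment $1,529.00; balance $23,548.07
Month 2: opening $23,548.07; interest $400.31 → $23,948.38; payment $1,529.00; balance $22,419.38
Month 3: opening $22,419.38; interest $381.12 → $22,800.50; payment $1,529.00; balance $21,271.50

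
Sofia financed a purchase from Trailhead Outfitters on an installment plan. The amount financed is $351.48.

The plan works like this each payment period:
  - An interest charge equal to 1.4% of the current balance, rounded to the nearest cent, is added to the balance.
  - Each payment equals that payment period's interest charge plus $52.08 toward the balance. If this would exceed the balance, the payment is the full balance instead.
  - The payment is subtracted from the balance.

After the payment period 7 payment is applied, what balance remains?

Payment period 1: opening $351.48; interest $4.92 → $356.40; payment $57.00; balance $299.40
Payment period 2: opening $299.40; interest $4.19 → $303.59; payment $56.27; balance $247.32
Payment period 3: opening $247.32; interest $3.46 → $250.78; payment $55.54; balance $195.24
Payment period 4: opening $195.24; interest $2.73 → $197.97; payment $54.81; balance $143.16
Payment period 5: opening $143.16; interest $2.00 → $145.16; payment $54.08; balance $91.08
Payment period 6: opening $91.08; interest $1.28 → $92.36; payment $53.36; balance $39.00
Payment period 7: opening $39.00; interest $0.55 → $39.55; payment $39.55; balance $0.00

$0.00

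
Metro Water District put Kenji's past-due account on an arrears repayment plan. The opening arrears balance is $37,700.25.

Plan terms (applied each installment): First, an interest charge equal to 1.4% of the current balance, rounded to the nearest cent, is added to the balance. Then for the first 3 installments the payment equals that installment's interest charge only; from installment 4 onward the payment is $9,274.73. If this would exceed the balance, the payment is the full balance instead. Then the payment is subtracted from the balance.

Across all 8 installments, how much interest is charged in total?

$2,980.59

Installment 1: $37,700.25 +$527.80 interest = $38,228.05; pay $527.80 → $37,700.25
Installment 2: $37,700.25 +$527.80 interest = $38,228.05; pay $527.80 → $37,700.25
Installment 3: $37,700.25 +$527.80 interest = $38,228.05; pay $527.80 → $37,700.25
Installment 4: $37,700.25 +$527.80 interest = $38,228.05; pay $9,274.73 → $28,953.32
Installment 5: $28,953.32 +$405.35 interest = $29,358.67; pay $9,274.73 → $20,083.94
Installment 6: $20,083.94 +$281.18 interest = $20,365.12; pay $9,274.73 → $11,090.39
Installment 7: $11,090.39 +$155.27 interest = $11,245.66; pay $9,274.73 → $1,970.93
Installment 8: $1,970.93 +$27.59 interest = $1,998.52; pay $1,998.52 → $0.00
Total interest: $527.80 + $527.80 + $527.80 + $527.80 + $405.35 + $281.18 + $155.27 + $27.59 = $2,980.59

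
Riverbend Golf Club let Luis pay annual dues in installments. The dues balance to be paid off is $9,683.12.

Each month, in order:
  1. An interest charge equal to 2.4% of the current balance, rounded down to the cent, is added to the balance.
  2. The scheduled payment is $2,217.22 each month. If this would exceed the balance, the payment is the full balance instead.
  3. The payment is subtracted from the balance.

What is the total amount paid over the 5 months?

$10,357.13

Month 1: opening $9,683.12; interest $232.39 → $9,915.51; payment $2,217.22; balance $7,698.29
Month 2: opening $7,698.29; interest $184.75 → $7,883.04; payment $2,217.22; balance $5,665.82
Month 3: opening $5,665.82; interest $135.97 → $5,801.79; payment $2,217.22; balance $3,584.57
Month 4: opening $3,584.57; interest $86.02 → $3,670.59; payment $2,217.22; balance $1,453.37
Month 5: opening $1,453.37; interest $34.88 → $1,488.25; payment $1,488.25; balance $0.00
Total paid: $10,357.13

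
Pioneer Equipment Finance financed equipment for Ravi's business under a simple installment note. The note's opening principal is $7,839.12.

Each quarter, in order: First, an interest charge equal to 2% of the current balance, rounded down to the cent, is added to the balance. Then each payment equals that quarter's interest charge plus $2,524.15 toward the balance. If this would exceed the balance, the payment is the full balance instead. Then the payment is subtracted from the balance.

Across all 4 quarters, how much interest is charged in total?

# | Opening | Interest | Payment | End bal
1 | $7,839.12 | $156.78 | $2,680.93 | $5,314.97
2 | $5,314.97 | $106.29 | $2,630.44 | $2,790.82
3 | $2,790.82 | $55.81 | $2,579.96 | $266.67
4 | $266.67 | $5.33 | $272.00 | $0.00
Total interest: $156.78 + $106.29 + $55.81 + $5.33 = $324.21

$324.21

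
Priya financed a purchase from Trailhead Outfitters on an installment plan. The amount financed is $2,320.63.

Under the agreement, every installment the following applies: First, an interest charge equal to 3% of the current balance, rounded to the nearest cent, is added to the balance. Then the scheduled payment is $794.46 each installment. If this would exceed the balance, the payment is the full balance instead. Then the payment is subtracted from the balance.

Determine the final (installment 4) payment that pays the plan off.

Installment 1: opening $2,320.63; interest $69.62 → $2,390.25; payment $794.46; balance $1,595.79
Installment 2: opening $1,595.79; interest $47.87 → $1,643.66; payment $794.46; balance $849.20
Installment 3: opening $849.20; interest $25.48 → $874.68; payment $794.46; balance $80.22
Installment 4: opening $80.22; interest $2.41 → $82.63; payment $82.63; balance $0.00

$82.63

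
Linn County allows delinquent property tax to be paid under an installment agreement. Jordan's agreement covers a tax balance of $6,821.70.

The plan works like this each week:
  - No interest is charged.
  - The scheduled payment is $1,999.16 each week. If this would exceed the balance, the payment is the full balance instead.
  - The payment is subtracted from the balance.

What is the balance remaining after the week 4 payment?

$0.00

Week 1: $6,821.70 − $1,999.16 → $4,822.54
Week 2: $4,822.54 − $1,999.16 → $2,823.38
Week 3: $2,823.38 − $1,999.16 → $824.22
Week 4: $824.22 − $824.22 → $0.00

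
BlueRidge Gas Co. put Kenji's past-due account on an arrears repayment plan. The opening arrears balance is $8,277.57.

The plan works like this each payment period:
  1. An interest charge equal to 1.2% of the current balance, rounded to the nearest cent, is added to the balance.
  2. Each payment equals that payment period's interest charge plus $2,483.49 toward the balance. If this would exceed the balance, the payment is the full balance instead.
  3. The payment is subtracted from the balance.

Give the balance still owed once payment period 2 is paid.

Payment period 1: $8,277.57 +$99.33 interest = $8,376.90; pay $2,582.82 → $5,794.08
Payment period 2: $5,794.08 +$69.53 interest = $5,863.61; pay $2,553.02 → $3,310.59

$3,310.59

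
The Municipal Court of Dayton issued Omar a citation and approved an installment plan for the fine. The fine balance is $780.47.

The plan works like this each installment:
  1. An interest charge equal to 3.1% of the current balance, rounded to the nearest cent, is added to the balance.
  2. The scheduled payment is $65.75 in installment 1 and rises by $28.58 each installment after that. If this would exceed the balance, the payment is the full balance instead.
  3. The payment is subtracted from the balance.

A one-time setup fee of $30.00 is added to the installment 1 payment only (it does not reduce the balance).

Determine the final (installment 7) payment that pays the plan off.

$66.14

Installment 1: $780.47 +$24.19 interest = $804.66; pay $65.75 (+ $30.00 fee) → $738.91
Installment 2: $738.91 +$22.91 interest = $761.82; pay $94.33 → $667.49
Installment 3: $667.49 +$20.69 interest = $688.18; pay $122.91 → $565.27
Installment 4: $565.27 +$17.52 interest = $582.79; pay $151.49 → $431.30
Installment 5: $431.30 +$13.37 interest = $444.67; pay $180.07 → $264.60
Installment 6: $264.60 +$8.20 interest = $272.80; pay $208.65 → $64.15
Installment 7: $64.15 +$1.99 interest = $66.14; pay $66.14 → $0.00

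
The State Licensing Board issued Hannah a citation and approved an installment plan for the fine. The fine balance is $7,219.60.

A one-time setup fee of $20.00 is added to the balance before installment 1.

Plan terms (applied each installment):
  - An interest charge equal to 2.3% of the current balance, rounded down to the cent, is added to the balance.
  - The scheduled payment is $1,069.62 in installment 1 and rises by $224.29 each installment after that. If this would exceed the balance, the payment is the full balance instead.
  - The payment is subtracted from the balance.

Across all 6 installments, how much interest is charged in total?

Installment 1: opening $7,239.60; interest $166.51 → $7,406.11; payment $1,069.62; balance $6,336.49
Installment 2: opening $6,336.49; interest $145.73 → $6,482.22; payment $1,293.91; balance $5,188.31
Installment 3: opening $5,188.31; interest $119.33 → $5,307.64; payment $1,518.20; balance $3,789.44
Installment 4: opening $3,789.44; interest $87.15 → $3,876.59; payment $1,742.49; balance $2,134.10
Installment 5: opening $2,134.10; interest $49.08 → $2,183.18; payment $1,966.78; balance $216.40
Installment 6: opening $216.40; interest $4.97 → $221.37; payment $221.37; balance $0.00
Total interest: $166.51 + $145.73 + $119.33 + $87.15 + $49.08 + $4.97 = $572.77

$572.77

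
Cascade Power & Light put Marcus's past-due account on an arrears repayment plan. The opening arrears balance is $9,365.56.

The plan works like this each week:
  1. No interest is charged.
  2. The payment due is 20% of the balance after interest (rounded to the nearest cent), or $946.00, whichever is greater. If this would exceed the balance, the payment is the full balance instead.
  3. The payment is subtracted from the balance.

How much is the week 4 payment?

$959.03

Week 1: $9,365.56 − $1,873.11 → $7,492.45
Week 2: $7,492.45 − $1,498.49 → $5,993.96
Week 3: $5,993.96 − $1,198.79 → $4,795.17
Week 4: $4,795.17 − $959.03 → $3,836.14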